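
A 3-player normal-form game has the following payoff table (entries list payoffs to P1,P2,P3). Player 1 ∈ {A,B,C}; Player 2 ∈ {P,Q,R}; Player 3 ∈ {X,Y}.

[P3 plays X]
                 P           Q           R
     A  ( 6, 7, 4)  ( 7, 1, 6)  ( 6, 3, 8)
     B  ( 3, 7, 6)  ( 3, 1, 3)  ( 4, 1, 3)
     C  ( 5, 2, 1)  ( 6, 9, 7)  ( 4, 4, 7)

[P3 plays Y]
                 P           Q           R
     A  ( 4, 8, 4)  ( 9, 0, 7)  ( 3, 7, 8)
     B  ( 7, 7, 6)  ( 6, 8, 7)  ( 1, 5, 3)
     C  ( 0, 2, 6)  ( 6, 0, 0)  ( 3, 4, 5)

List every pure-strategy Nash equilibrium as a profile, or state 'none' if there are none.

Nash profiles: (A,P,X)

(A,P,X): NE
(A,P,Y): not NE [P1→B gives 7>4]
(A,Q,X): not NE [P2→P gives 7>1; P3→Y gives 7>6]
(A,Q,Y): not NE [P2→P gives 8>0]
(A,R,X): not NE [P2→P gives 7>3]
(A,R,Y): not NE [P2→P gives 8>7]
(B,P,X): not NE [P1→A gives 6>3]
(B,P,Y): not NE [P2→Q gives 8>7]
(B,Q,X): not NE [P1→A gives 7>3; P2→P gives 7>1; P3→Y gives 7>3]
(B,Q,Y): not NE [P1→A gives 9>6]
(B,R,X): not NE [P1→A gives 6>4; P2→P gives 7>1]
(B,R,Y): not NE [P1→C gives 3>1; P2→Q gives 8>5]
(C,P,X): not NE [P1→A gives 6>5; P2→Q gives 9>2; P3→Y gives 6>1]
(C,P,Y): not NE [P1→B gives 7>0; P2→R gives 4>2]
(C,Q,X): not NE [P1→A gives 7>6]
(C,Q,Y): not NE [P1→A gives 9>6; P2→R gives 4>0; P3→X gives 7>0]
(C,R,X): not NE [P1→A gives 6>4; P2→Q gives 9>4]
(C,R,Y): not NE [P3→X gives 7>5]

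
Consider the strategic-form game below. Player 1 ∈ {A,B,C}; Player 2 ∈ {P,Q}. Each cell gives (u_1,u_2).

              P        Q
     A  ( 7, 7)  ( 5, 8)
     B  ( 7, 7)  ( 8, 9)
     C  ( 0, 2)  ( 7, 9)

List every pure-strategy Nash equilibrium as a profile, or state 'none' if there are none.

(A,P): not NE [P2→Q gives 8>7]
(A,Q): not NE [P1→B gives 8>5]
(B,P): not NE [P2→Q gives 9>7]
(B,Q): NE
(C,P): not NE [P1→B gives 7>0; P2→Q gives 9>2]
(C,Q): not NE [P1→B gives 8>7]

PSNE = {(B,Q)}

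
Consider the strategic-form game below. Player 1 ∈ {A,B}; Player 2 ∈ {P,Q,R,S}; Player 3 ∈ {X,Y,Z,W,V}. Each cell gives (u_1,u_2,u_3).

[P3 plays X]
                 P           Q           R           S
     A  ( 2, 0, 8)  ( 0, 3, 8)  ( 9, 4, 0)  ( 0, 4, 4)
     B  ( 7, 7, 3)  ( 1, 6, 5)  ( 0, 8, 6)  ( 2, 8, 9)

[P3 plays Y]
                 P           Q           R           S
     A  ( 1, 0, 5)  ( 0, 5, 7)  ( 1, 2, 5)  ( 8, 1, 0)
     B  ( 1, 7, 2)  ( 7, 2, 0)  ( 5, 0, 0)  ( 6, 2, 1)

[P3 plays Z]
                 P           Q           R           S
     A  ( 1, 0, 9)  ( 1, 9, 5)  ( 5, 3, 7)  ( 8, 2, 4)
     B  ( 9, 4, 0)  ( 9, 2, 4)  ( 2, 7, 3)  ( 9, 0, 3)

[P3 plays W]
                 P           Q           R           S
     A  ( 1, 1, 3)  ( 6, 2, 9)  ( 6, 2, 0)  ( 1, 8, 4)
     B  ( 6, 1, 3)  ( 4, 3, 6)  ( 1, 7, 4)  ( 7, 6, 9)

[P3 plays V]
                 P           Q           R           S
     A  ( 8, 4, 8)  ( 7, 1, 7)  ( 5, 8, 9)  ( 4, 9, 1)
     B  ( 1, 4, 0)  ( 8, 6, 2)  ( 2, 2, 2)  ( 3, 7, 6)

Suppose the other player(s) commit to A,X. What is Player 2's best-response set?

u_2(P vs A,X) = 0
u_2(Q vs A,X) = 3
u_2(R vs A,X) = 4
u_2(S vs A,X) = 4
max payoff 4 at {R,S}

P2 best: {R,S}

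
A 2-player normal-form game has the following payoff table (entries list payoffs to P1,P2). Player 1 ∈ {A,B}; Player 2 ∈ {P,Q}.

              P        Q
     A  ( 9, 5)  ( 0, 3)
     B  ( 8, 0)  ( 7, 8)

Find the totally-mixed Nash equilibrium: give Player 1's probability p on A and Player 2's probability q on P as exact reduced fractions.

(p,q) = (4/5, 7/8)

P1 indiff ⇒ q·9+(1-q)·0 = q·8+(1-q)·7 ⇒ q(1) = (1-q)(7) ⇒ q = 7/8
P2 indiff ⇒ p·5+(1-p)·0 = p·3+(1-p)·8 ⇒ p(2) = (1-p)(8) ⇒ p = 4/5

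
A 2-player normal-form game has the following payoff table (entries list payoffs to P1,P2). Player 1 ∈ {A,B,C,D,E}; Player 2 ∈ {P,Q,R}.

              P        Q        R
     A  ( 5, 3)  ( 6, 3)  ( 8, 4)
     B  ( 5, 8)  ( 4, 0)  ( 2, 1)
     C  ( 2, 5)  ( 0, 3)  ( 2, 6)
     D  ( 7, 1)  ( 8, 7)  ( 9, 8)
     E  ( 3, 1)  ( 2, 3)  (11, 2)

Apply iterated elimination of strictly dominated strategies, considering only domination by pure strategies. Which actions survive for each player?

P1 drop A (D beats it: P:7>5 Q:8>6 R:9>8)
P1 drop B (D beats it: P:7>5 Q:8>4 R:9>2)
P1 drop C (D beats it: P:7>2 Q:8>0 R:9>2)
P2 drop P (Q beats it: D:7>1 E:3>1)
P1→{D,E} P2→{Q,R}

Remaining: P1:{D,E} P2:{Q,R}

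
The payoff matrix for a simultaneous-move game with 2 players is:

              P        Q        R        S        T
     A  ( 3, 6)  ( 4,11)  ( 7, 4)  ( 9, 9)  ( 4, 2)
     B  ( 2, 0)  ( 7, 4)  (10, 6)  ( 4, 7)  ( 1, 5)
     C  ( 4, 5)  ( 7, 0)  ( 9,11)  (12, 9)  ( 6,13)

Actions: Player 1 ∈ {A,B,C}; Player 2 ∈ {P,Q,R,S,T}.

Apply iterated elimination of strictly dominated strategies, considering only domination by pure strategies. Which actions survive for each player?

Remaining: P1:{B,C} P2:{R,S,T}

P1 drop A (C beats it: P:4>3 Q:7>4 R:9>7 S:12>9 T:6>4)
P2 drop P (R beats it: B:6>0 C:11>5)
P2 drop Q (R beats it: B:6>4 C:11>0)
P1→{B,C} P2→{R,S,T}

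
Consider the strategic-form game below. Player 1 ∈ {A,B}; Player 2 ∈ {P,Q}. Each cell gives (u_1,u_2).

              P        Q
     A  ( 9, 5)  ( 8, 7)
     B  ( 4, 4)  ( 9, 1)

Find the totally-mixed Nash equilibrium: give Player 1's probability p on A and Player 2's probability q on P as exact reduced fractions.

P1 indiff ⇒ q·9+(1-q)·8 = q·4+(1-q)·9 ⇒ q(5) = (1-q)(1) ⇒ q = 1/6
P2 indiff ⇒ p·5+(1-p)·4 = p·7+(1-p)·1 ⇒ p(-2) = (1-p)(-3) ⇒ p = 3/5

p=3/5, q=1/6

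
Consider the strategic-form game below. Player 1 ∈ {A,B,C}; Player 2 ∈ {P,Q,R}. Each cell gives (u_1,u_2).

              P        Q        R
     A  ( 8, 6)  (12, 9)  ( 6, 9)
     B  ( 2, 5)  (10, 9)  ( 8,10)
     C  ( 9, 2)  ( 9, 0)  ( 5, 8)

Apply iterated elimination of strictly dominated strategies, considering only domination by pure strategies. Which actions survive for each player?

IESDS → P1:{A,B} P2:{Q,R}

P2 drop P (R beats it: A:9>6 B:10>5 C:8>2)
P1 drop C (A beats it: Q:12>9 R:6>5)
P1→{A,B} P2→{Q,R}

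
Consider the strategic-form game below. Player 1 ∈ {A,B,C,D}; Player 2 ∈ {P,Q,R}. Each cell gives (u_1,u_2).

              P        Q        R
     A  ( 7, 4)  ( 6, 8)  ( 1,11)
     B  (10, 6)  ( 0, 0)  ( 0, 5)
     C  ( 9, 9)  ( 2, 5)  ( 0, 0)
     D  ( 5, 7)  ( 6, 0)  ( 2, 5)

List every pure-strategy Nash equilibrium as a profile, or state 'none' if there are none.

Nash profiles: (B,P)

(A,P): not NE [P1→B gives 10>7; P2→R gives 11>4]
(A,Q): not NE [P2→R gives 11>8]
(A,R): not NE [P1→D gives 2>1]
(B,P): NE
(B,Q): not NE [P1→D gives 6>0; P2→P gives 6>0]
(B,R): not NE [P1→D gives 2>0; P2→P gives 6>5]
(C,P): not NE [P1→B gives 10>9]
(C,Q): not NE [P1→D gives 6>2; P2→P gives 9>5]
(C,R): not NE [P1→D gives 2>0; P2→P gives 9>0]
(D,P): not NE [P1→B gives 10>5]
(D,Q): not NE [P2→P gives 7>0]
(D,R): not NE [P2→P gives 7>5]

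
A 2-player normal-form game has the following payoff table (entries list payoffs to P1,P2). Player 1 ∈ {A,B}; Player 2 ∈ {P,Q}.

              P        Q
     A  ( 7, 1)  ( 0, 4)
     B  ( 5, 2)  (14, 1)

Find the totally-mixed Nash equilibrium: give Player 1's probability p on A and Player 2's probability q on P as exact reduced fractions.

P1 indiff ⇒ q·7+(1-q)·0 = q·5+(1-q)·14 ⇒ q(2) = (1-q)(14) ⇒ q = 7/8
P2 indiff ⇒ p·1+(1-p)·2 = p·4+(1-p)·1 ⇒ p(-3) = (1-p)(-1) ⇒ p = 1/4

p=1/4, q=7/8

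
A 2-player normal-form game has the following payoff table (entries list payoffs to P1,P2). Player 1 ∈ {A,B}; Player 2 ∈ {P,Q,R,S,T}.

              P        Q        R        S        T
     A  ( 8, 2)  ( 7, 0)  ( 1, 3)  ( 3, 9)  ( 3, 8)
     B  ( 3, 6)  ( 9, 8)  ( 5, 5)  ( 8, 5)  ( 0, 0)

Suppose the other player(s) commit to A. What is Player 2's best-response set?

u_2(P vs A) = 2
u_2(Q vs A) = 0
u_2(R vs A) = 3
u_2(S vs A) = 9
u_2(T vs A) = 8
max payoff 9 at {S}

BR_2 = {S}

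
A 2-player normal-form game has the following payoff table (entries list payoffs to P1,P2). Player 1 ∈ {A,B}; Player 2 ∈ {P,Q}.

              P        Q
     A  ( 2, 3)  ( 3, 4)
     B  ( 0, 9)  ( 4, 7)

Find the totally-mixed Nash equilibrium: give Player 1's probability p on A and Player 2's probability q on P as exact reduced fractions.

p=2/3, q=1/3

P1 indiff ⇒ q·2+(1-q)·3 = q·0+(1-q)·4 ⇒ q(2) = (1-q)(1) ⇒ q = 1/3
P2 indiff ⇒ p·3+(1-p)·9 = p·4+(1-p)·7 ⇒ p(-1) = (1-p)(-2) ⇒ p = 2/3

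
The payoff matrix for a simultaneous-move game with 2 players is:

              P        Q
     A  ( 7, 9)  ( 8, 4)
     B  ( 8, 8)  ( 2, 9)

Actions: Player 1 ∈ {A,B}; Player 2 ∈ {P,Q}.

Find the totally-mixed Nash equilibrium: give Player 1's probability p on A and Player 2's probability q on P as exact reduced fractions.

P1 indiff ⇒ q·7+(1-q)·8 = q·8+(1-q)·2 ⇒ q(-1) = (1-q)(-6) ⇒ q = 6/7
P2 indiff ⇒ p·9+(1-p)·8 = p·4+(1-p)·9 ⇒ p(5) = (1-p)(1) ⇒ p = 1/6

p=1/6, q=6/7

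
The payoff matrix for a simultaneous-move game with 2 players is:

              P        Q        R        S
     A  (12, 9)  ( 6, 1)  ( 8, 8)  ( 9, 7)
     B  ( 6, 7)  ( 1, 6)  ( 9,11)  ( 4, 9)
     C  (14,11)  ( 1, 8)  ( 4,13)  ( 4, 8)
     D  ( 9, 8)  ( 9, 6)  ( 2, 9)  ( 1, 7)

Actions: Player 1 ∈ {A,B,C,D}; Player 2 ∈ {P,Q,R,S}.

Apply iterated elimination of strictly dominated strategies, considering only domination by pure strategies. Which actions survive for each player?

Remaining: P1:{A,B,C} P2:{P,R}

P2 drop Q (P beats it: A:9>1 B:7>6 C:11>8 D:8>6)
P1 drop D (A beats it: P:12>9 R:8>2 S:9>1)
P2 drop S (R beats it: A:8>7 B:11>9 C:13>8)
P1→{A,B,C} P2→{P,R}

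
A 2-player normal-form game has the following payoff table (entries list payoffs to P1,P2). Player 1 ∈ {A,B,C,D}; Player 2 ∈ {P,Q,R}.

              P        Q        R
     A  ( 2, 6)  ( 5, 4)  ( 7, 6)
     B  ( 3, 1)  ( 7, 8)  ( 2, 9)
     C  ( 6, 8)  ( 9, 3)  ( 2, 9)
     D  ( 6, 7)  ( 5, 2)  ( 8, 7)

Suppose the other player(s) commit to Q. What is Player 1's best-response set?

argmax u_1 = {C}

u_1(A vs Q) = 5
u_1(B vs Q) = 7
u_1(C vs Q) = 9
u_1(D vs Q) = 5
max payoff 9 at {C}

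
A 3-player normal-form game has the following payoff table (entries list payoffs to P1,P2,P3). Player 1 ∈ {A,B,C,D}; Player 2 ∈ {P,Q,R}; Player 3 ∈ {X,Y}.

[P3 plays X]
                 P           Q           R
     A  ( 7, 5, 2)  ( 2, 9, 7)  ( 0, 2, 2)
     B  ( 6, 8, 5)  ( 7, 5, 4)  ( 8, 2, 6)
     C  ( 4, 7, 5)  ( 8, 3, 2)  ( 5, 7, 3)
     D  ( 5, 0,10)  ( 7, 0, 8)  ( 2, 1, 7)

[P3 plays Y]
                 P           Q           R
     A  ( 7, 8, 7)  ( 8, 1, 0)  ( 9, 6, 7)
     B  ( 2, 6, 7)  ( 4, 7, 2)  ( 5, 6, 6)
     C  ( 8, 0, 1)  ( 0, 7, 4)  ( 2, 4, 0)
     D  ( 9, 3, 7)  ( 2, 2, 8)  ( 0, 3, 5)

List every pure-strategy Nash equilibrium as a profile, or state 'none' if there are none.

PSNE: ∅

(A,P,X): not NE [P2→Q gives 9>5; P3→Y gives 7>2]
(A,P,Y): not NE [P1→D gives 9>7]
(A,Q,X): not NE [P1→C gives 8>2]
(A,Q,Y): not NE [P2→P gives 8>1; P3→X gives 7>0]
(A,R,X): not NE [P1→B gives 8>0; P2→Q gives 9>2; P3→Y gives 7>2]
(A,R,Y): not NE [P2→P gives 8>6]
(B,P,X): not NE [P1→A gives 7>6; P3→Y gives 7>5]
(B,P,Y): not NE [P1→D gives 9>2; P2→Q gives 7>6]
(B,Q,X): not NE [P1→C gives 8>7; P2→P gives 8>5]
(B,Q,Y): not NE [P1→A gives 8>4; P3→X gives 4>2]
(B,R,X): not NE [P2→P gives 8>2]
(B,R,Y): not NE [P1→A gives 9>5; P2→Q gives 7>6]
(C,P,X): not NE [P1→A gives 7>4]
(C,P,Y): not NE [P1→D gives 9>8; P2→Q gives 7>0; P3→X gives 5>1]
(C,Q,X): not NE [P2→R gives 7>3; P3→Y gives 4>2]
(C,Q,Y): not NE [P1→A gives 8>0]
(C,R,X): not NE [P1→B gives 8>5]
(C,R,Y): not NE [P1→A gives 9>2; P2→Q gives 7>4; P3→X gives 3>0]
(D,P,X): not NE [P1→A gives 7>5; P2→R gives 1>0]
(D,P,Y): not NE [P3→X gives 10>7]
(D,Q,X): not NE [P1→C gives 8>7; P2→R gives 1>0]
(D,Q,Y): not NE [P1→A gives 8>2; P2→R gives 3>2]
(D,R,X): not NE [P1→B gives 8>2]
(D,R,Y): not NE [P1→A gives 9>0; P3→X gives 7>5]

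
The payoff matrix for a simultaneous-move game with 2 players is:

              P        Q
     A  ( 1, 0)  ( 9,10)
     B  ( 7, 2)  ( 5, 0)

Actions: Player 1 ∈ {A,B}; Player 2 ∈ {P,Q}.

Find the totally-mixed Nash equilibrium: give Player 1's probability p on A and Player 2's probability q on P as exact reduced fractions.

P1 mixes 1/6 on A; P2 mixes 2/5 on P

P1 indiff ⇒ q·1+(1-q)·9 = q·7+(1-q)·5 ⇒ q(-6) = (1-q)(-4) ⇒ q = 2/5
P2 indiff ⇒ p·0+(1-p)·2 = p·10+(1-p)·0 ⇒ p(-10) = (1-p)(-2) ⇒ p = 1/6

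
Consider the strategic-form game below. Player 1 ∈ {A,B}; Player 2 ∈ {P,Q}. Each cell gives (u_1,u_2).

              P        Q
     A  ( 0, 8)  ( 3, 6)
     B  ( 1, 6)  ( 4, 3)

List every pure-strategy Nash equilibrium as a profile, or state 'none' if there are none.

(A,P): not NE [P1→B gives 1>0]
(A,Q): not NE [P1→B gives 4>3; P2→P gives 8>6]
(B,P): NE
(B,Q): not NE [P2→P gives 6>3]

PSNE = {(B,P)}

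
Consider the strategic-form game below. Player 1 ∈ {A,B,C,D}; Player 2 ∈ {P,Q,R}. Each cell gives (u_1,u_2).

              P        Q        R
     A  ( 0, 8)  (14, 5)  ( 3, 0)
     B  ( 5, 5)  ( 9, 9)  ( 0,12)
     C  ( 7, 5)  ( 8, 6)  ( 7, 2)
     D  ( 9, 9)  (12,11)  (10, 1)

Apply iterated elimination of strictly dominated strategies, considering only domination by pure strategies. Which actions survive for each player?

P1 drop B (D beats it: P:9>5 Q:12>9 R:10>0)
P1 drop C (D beats it: P:9>7 Q:12>8 R:10>7)
P2 drop R (P beats it: A:8>0 D:9>1)
P1→{A,D} P2→{P,Q}

Remaining: P1:{A,D} P2:{P,Q}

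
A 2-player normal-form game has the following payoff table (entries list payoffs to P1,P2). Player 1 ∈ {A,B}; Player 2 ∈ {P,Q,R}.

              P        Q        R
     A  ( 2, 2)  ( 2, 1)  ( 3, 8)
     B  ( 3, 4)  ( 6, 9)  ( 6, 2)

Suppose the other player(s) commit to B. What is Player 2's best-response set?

u_2(P vs B) = 4
u_2(Q vs B) = 9
u_2(R vs B) = 2
max payoff 9 at {Q}

P2 best: {Q}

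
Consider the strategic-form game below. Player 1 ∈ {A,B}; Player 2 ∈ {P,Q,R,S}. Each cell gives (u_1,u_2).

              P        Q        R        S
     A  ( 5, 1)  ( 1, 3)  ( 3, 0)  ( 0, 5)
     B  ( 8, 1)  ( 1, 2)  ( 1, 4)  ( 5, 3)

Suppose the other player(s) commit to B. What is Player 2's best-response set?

u_2(P vs B) = 1
u_2(Q vs B) = 2
u_2(R vs B) = 4
u_2(S vs B) = 3
max payoff 4 at {R}

BR_2 = {R}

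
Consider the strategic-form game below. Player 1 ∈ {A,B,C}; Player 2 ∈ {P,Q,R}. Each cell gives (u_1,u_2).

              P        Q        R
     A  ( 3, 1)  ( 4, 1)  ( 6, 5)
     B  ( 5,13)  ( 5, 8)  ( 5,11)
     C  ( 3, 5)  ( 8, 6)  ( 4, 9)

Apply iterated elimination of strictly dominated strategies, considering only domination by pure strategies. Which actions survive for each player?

IESDS → P1:{A,B} P2:{P,R}

P2 drop Q (R beats it: A:5>1 B:11>8 C:9>6)
P1 drop C (B beats it: P:5>3 R:5>4)
P1→{A,B} P2→{P,R}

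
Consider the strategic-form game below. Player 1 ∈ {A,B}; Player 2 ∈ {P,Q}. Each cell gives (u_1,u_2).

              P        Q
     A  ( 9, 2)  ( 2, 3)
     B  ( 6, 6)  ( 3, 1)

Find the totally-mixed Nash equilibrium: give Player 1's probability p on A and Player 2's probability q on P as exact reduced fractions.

(p,q) = (5/6, 1/4)

P1 indiff ⇒ q·9+(1-q)·2 = q·6+(1-q)·3 ⇒ q(3) = (1-q)(1) ⇒ q = 1/4
P2 indiff ⇒ p·2+(1-p)·6 = p·3+(1-p)·1 ⇒ p(-1) = (1-p)(-5) ⇒ p = 5/6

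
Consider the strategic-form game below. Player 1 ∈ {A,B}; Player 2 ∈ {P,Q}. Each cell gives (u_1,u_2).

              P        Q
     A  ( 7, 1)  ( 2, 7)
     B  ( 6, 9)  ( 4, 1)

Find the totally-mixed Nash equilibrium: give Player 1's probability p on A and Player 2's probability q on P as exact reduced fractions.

(p,q) = (4/7, 2/3)

P1 indiff ⇒ q·7+(1-q)·2 = q·6+(1-q)·4 ⇒ q(1) = (1-q)(2) ⇒ q = 2/3
P2 indiff ⇒ p·1+(1-p)·9 = p·7+(1-p)·1 ⇒ p(-6) = (1-p)(-8) ⇒ p = 4/7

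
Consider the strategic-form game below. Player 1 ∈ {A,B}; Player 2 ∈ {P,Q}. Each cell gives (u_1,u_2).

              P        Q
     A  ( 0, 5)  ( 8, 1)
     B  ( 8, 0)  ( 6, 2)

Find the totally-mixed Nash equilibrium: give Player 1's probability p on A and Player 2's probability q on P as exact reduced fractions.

p=1/3, q=1/5

P1 indiff ⇒ q·0+(1-q)·8 = q·8+(1-q)·6 ⇒ q(-8) = (1-q)(-2) ⇒ q = 1/5
P2 indiff ⇒ p·5+(1-p)·0 = p·1+(1-p)·2 ⇒ p(4) = (1-p)(2) ⇒ p = 1/3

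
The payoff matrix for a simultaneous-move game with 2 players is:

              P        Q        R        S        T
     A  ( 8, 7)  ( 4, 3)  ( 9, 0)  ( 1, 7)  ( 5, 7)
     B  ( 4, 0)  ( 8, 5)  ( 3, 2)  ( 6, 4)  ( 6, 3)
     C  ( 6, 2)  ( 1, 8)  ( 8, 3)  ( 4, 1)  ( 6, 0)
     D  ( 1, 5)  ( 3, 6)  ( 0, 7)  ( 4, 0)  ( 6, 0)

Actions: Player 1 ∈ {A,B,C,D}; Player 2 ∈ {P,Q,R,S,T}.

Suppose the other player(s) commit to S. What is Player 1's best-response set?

u_1(A vs S) = 1
u_1(B vs S) = 6
u_1(C vs S) = 4
u_1(D vs S) = 4
max payoff 6 at {B}

P1 best: {B}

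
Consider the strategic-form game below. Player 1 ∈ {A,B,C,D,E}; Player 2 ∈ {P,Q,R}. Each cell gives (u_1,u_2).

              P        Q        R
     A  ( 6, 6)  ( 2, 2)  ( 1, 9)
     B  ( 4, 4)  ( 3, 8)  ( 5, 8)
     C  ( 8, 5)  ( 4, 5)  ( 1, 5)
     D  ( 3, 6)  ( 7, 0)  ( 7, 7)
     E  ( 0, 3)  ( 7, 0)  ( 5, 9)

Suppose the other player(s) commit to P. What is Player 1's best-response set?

u_1(A vs P) = 6
u_1(B vs P) = 4
u_1(C vs P) = 8
u_1(D vs P) = 3
u_1(E vs P) = 0
max payoff 8 at {C}

argmax u_1 = {C}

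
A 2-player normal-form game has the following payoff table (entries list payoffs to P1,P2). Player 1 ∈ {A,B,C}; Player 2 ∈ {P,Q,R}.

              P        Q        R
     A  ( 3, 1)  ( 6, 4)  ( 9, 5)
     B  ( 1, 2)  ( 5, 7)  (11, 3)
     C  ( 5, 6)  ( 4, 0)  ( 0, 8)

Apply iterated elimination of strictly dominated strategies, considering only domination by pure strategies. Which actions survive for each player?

Remaining: P1:{A,B} P2:{Q,R}

P2 drop P (R beats it: A:5>1 B:3>2 C:8>6)
P1 drop C (A beats it: Q:6>4 R:9>0)
P1→{A,B} P2→{Q,R}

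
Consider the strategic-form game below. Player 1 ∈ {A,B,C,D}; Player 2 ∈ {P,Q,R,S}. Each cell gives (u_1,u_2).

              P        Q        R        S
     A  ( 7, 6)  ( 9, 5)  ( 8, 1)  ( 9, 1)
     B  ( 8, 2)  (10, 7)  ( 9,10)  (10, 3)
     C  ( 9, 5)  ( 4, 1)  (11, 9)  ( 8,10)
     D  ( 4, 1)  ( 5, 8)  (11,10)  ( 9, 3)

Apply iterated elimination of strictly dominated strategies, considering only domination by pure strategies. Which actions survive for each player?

P1 drop A (B beats it: P:8>7 Q:10>9 R:9>8 S:10>9)
P2 drop P (R beats it: B:10>2 C:9>5 D:10>1)
P2 drop Q (R beats it: B:10>7 C:9>1 D:10>8)
P1→{B,C,D} P2→{R,S}

IESDS → P1:{B,C,D} P2:{R,S}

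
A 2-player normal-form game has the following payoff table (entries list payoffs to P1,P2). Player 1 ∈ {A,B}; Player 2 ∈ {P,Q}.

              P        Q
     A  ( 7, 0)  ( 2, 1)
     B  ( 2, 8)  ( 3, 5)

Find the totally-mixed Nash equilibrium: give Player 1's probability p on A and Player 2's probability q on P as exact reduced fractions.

(p,q) = (3/4, 1/6)

P1 indiff ⇒ q·7+(1-q)·2 = q·2+(1-q)·3 ⇒ q(5) = (1-q)(1) ⇒ q = 1/6
P2 indiff ⇒ p·0+(1-p)·8 = p·1+(1-p)·5 ⇒ p(-1) = (1-p)(-3) ⇒ p = 3/4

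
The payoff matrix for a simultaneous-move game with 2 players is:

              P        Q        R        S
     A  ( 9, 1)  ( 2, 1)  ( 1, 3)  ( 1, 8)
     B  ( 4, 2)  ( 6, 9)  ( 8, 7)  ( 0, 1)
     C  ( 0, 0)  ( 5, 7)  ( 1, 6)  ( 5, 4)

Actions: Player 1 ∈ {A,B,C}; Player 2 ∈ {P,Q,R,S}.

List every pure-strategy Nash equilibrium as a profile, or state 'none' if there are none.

(A,P): not NE [P2→S gives 8>1]
(A,Q): not NE [P1→B gives 6>2; P2→S gives 8>1]
(A,R): not NE [P1→B gives 8>1; P2→S gives 8>3]
(A,S): not NE [P1→C gives 5>1]
(B,P): not NE [P1→A gives 9>4; P2→Q gives 9>2]
(B,Q): NE
(B,R): not NE [P2→Q gives 9>7]
(B,S): not NE [P1→C gives 5>0; P2→Q gives 9>1]
(C,P): not NE [P1→A gives 9>0; P2→Q gives 7>0]
(C,Q): not NE [P1→B gives 6>5]
(C,R): not NE [P1→B gives 8>1; P2→Q gives 7>6]
(C,S): not NE [P2→Q gives 7>4]

NE set: (B,Q)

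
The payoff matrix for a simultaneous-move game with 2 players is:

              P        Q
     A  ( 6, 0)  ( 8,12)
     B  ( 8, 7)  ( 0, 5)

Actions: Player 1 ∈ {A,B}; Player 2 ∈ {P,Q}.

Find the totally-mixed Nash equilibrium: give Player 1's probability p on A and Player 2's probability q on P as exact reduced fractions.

p=1/7, q=4/5

P1 indiff ⇒ q·6+(1-q)·8 = q·8+(1-q)·0 ⇒ q(-2) = (1-q)(-8) ⇒ q = 4/5
P2 indiff ⇒ p·0+(1-p)·7 = p·12+(1-p)·5 ⇒ p(-12) = (1-p)(-2) ⇒ p = 1/7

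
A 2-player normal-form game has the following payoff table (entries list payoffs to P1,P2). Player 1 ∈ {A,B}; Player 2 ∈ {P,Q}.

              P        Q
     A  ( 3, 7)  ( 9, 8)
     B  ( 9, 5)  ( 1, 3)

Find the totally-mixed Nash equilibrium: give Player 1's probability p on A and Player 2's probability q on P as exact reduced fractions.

P1 indiff ⇒ q·3+(1-q)·9 = q·9+(1-q)·1 ⇒ q(-6) = (1-q)(-8) ⇒ q = 4/7
P2 indiff ⇒ p·7+(1-p)·5 = p·8+(1-p)·3 ⇒ p(-1) = (1-p)(-2) ⇒ p = 2/3

P1 mixes 2/3 on A; P2 mixes 4/7 on P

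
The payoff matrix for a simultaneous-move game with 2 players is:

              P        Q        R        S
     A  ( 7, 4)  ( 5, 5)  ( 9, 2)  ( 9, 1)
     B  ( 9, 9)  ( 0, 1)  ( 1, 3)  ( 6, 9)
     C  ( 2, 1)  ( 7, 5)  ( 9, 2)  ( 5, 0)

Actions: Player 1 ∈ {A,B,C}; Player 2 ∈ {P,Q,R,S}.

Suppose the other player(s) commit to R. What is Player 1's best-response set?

u_1(A vs R) = 9
u_1(B vs R) = 1
u_1(C vs R) = 9
max payoff 9 at {A,C}

argmax u_1 = {A,C}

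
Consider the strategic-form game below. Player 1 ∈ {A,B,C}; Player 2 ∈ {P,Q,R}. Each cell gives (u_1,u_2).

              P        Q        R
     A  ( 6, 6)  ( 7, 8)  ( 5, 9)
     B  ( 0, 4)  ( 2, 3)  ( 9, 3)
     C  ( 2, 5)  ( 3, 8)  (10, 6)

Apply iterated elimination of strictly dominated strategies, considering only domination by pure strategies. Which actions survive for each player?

P1 drop B (C beats it: P:2>0 Q:3>2 R:10>9)
P2 drop P (Q beats it: A:8>6 C:8>5)
P1→{A,C} P2→{Q,R}

Remaining: P1:{A,C} P2:{Q,R}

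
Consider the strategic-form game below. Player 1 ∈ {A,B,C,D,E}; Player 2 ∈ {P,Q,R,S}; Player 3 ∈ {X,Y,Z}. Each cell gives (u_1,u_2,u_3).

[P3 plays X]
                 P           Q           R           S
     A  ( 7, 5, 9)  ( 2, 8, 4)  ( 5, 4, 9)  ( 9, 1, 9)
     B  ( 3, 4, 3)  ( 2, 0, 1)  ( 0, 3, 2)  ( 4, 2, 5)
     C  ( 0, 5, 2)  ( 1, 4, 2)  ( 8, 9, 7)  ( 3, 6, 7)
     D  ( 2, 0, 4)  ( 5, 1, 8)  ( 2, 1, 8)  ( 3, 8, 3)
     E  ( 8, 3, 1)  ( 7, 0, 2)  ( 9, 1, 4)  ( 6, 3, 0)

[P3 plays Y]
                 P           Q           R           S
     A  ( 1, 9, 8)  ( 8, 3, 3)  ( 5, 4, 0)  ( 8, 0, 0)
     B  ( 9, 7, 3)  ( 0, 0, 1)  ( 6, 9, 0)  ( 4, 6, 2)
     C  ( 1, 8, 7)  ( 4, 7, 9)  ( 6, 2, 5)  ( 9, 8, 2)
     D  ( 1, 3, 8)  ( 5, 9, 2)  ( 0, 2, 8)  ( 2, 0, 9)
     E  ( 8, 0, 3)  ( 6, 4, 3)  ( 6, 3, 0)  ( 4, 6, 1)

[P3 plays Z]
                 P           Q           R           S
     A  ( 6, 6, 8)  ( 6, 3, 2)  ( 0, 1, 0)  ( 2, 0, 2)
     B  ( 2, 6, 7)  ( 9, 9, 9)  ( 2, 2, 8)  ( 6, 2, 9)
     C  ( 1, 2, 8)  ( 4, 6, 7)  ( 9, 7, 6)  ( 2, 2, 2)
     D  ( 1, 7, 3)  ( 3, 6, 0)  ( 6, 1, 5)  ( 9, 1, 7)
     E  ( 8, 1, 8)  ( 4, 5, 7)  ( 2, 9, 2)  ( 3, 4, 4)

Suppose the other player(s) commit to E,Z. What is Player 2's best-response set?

u_2(P vs E,Z) = 1
u_2(Q vs E,Z) = 5
u_2(R vs E,Z) = 9
u_2(S vs E,Z) = 4
max payoff 9 at {R}

P2 best: {R}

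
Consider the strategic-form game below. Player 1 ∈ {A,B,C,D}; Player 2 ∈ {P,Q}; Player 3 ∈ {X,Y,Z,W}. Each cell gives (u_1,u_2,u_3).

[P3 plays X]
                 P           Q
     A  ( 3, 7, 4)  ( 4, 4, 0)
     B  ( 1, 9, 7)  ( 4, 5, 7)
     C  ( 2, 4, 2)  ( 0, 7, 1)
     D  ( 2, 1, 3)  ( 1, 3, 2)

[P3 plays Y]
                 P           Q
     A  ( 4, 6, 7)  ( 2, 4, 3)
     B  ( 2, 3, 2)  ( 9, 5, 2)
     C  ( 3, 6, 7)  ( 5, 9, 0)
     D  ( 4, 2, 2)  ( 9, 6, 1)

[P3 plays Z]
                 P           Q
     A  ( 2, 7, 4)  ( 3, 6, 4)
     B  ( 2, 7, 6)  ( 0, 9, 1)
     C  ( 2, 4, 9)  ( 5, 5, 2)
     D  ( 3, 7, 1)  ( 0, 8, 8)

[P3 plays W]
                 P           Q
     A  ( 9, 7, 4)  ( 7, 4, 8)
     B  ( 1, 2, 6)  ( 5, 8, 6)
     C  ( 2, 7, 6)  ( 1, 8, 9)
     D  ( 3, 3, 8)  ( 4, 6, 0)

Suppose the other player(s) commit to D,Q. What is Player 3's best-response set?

argmax u_3 = {Z}

u_3(X vs D,Q) = 2
u_3(Y vs D,Q) = 1
u_3(Z vs D,Q) = 8
u_3(W vs D,Q) = 0
max payoff 8 at {Z}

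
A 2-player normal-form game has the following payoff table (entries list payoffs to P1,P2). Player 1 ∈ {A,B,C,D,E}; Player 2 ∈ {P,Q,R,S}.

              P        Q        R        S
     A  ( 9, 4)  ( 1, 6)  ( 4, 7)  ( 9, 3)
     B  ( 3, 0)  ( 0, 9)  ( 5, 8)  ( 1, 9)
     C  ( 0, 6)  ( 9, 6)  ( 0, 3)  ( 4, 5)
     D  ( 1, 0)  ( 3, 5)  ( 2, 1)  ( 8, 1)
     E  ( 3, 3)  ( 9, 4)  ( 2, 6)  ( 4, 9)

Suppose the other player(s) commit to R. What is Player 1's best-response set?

P1 best: {B}

u_1(A vs R) = 4
u_1(B vs R) = 5
u_1(C vs R) = 0
u_1(D vs R) = 2
u_1(E vs R) = 2
max payoff 5 at {B}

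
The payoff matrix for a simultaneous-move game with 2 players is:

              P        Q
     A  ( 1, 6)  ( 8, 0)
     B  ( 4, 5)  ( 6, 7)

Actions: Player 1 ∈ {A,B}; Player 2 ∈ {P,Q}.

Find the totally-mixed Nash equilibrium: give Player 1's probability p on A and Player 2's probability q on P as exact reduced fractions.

P1 indiff ⇒ q·1+(1-q)·8 = q·4+(1-q)·6 ⇒ q(-3) = (1-q)(-2) ⇒ q = 2/5
P2 indiff ⇒ p·6+(1-p)·5 = p·0+(1-p)·7 ⇒ p(6) = (1-p)(2) ⇒ p = 1/4

p=1/4, q=2/5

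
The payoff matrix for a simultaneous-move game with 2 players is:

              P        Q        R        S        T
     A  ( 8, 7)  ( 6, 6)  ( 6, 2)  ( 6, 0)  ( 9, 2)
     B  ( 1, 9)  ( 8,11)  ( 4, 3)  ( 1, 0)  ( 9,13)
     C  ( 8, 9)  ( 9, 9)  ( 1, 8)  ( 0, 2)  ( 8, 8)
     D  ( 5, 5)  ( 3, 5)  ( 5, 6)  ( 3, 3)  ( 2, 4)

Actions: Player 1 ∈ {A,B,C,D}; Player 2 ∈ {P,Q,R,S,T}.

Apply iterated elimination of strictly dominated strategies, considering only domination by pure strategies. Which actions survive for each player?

P1 drop D (A beats it: P:8>5 Q:6>3 R:6>5 S:6>3 T:9>2)
P2 drop R (P beats it: A:7>2 B:9>3 C:9>8)
P2 drop S (P beats it: A:7>0 B:9>0 C:9>2)
P1→{A,B,C} P2→{P,Q,T}

IESDS → P1:{A,B,C} P2:{P,Q,T}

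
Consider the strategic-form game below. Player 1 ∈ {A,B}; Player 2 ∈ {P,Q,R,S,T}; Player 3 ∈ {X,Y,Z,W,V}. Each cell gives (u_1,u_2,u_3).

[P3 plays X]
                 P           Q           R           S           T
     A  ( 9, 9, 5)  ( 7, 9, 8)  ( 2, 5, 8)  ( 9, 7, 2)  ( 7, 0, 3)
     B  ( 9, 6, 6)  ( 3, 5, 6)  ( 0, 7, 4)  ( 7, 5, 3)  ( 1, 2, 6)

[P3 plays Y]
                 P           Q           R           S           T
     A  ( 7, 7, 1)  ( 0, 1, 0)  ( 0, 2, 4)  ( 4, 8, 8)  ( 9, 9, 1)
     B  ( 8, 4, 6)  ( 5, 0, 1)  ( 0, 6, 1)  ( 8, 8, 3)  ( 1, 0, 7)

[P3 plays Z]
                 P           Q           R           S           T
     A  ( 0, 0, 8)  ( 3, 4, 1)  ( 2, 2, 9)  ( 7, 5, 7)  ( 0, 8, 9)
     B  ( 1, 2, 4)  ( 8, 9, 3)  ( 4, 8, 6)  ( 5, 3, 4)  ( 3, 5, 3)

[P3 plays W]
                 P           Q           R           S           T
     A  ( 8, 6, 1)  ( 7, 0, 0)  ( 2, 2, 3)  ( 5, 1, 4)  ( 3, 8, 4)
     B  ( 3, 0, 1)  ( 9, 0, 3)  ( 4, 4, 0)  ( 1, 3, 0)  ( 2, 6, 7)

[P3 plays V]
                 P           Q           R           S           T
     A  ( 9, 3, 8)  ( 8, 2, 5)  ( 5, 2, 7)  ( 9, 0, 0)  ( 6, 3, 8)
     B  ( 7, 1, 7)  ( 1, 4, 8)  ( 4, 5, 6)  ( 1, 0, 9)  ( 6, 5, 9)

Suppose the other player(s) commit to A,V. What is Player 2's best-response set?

P2 best: {P,T}

u_2(P vs A,V) = 3
u_2(Q vs A,V) = 2
u_2(R vs A,V) = 2
u_2(S vs A,V) = 0
u_2(T vs A,V) = 3
max payoff 3 at {P,T}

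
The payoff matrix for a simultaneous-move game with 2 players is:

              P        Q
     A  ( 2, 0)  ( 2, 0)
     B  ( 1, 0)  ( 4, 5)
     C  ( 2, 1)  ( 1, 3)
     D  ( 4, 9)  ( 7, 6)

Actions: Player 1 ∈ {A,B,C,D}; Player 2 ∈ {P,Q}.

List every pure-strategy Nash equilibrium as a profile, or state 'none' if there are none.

PSNE = {(D,P)}

(A,P): not NE [P1→D gives 4>2]
(A,Q): not NE [P1→D gives 7>2]
(B,P): not NE [P1→D gives 4>1; P2→Q gives 5>0]
(B,Q): not NE [P1→D gives 7>4]
(C,P): not NE [P1→D gives 4>2; P2→Q gives 3>1]
(C,Q): not NE [P1→D gives 7>1]
(D,P): NE
(D,Q): not NE [P2→P gives 9>6]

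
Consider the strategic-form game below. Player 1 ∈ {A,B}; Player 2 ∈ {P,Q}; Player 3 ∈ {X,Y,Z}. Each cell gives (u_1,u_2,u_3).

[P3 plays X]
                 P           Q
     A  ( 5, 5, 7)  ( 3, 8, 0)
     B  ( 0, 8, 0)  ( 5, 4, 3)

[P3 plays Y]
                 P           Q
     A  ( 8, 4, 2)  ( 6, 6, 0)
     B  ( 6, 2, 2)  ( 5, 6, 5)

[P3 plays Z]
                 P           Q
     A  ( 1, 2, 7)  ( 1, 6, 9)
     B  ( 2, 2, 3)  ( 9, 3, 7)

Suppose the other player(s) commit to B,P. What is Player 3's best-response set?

u_3(X vs B,P) = 0
u_3(Y vs B,P) = 2
u_3(Z vs B,P) = 3
max payoff 3 at {Z}

P3 best: {Z}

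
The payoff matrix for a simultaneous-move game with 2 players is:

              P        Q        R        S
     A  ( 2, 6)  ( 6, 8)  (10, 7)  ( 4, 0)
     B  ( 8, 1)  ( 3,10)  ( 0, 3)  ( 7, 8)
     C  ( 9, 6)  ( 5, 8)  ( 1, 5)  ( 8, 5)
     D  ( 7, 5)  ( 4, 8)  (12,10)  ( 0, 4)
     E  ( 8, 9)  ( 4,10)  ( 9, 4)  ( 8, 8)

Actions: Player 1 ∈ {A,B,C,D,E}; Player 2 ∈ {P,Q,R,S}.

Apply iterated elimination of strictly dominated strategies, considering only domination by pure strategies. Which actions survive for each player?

Survivors P1:{A,D} P2:{Q,R}

P1 drop B (C beats it: P:9>8 Q:5>3 R:1>0 S:8>7)
P2 drop P (Q beats it: A:8>6 C:8>6 D:8>5 E:10>9)
P2 drop S (Q beats it: A:8>0 C:8>5 D:8>4 E:10>8)
P1 drop C (A beats it: Q:6>5 R:10>1)
P1 drop E (A beats it: Q:6>4 R:10>9)
P1→{A,D} P2→{Q,R}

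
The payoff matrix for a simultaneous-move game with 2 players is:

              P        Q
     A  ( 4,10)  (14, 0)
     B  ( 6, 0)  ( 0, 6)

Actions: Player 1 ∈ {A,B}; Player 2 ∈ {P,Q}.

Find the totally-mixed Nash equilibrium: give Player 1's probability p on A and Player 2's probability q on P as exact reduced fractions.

P1 indiff ⇒ q·4+(1-q)·14 = q·6+(1-q)·0 ⇒ q(-2) = (1-q)(-14) ⇒ q = 7/8
P2 indiff ⇒ p·10+(1-p)·0 = p·0+(1-p)·6 ⇒ p(10) = (1-p)(6) ⇒ p = 3/8

P1 mixes 3/8 on A; P2 mixes 7/8 on P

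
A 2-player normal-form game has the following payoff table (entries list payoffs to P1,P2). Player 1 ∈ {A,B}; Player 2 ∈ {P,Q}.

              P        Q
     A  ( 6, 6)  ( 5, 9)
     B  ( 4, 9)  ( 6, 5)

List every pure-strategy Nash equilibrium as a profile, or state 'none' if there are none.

(A,P): not NE [P2→Q gives 9>6]
(A,Q): not NE [P1→B gives 6>5]
(B,P): not NE [P1→A gives 6>4]
(B,Q): not NE [P2→P gives 9>5]

Equilibria: none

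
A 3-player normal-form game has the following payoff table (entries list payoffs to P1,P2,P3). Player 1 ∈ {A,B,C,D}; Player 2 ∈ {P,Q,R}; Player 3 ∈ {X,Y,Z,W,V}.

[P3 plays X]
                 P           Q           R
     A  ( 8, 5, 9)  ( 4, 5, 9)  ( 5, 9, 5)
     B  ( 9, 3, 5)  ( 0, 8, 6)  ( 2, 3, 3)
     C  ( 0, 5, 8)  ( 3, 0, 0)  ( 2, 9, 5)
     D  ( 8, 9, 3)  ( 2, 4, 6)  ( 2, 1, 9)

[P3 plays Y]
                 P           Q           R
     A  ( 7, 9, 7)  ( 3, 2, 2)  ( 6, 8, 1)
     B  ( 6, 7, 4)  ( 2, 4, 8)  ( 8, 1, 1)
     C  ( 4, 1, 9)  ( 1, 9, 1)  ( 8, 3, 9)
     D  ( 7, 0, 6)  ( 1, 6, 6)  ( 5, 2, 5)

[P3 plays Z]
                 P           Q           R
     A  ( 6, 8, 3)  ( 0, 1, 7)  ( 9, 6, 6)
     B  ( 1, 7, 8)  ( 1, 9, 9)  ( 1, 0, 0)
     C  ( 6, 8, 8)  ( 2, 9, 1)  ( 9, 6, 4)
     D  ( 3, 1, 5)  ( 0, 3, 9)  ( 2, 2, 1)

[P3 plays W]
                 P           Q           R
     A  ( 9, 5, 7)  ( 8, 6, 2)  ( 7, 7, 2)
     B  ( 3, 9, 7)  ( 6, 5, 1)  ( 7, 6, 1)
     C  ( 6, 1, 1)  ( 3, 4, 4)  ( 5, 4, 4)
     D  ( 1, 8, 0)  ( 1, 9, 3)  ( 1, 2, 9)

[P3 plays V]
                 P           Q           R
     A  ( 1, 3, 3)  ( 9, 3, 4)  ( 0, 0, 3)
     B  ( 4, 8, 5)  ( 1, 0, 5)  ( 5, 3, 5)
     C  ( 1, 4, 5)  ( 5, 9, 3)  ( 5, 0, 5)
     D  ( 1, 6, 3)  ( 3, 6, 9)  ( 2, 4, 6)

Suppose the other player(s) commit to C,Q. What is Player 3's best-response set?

P3 best: {W}

u_3(X vs C,Q) = 0
u_3(Y vs C,Q) = 1
u_3(Z vs C,Q) = 1
u_3(W vs C,Q) = 4
u_3(V vs C,Q) = 3
max payoff 4 at {W}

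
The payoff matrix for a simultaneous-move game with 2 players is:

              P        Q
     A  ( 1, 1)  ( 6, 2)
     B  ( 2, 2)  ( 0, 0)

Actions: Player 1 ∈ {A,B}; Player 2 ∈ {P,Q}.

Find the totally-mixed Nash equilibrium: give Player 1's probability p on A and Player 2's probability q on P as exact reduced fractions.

P1 indiff ⇒ q·1+(1-q)·6 = q·2+(1-q)·0 ⇒ q(-1) = (1-q)(-6) ⇒ q = 6/7
P2 indiff ⇒ p·1+(1-p)·2 = p·2+(1-p)·0 ⇒ p(-1) = (1-p)(-2) ⇒ p = 2/3

P1 mixes 2/3 on A; P2 mixes 6/7 on P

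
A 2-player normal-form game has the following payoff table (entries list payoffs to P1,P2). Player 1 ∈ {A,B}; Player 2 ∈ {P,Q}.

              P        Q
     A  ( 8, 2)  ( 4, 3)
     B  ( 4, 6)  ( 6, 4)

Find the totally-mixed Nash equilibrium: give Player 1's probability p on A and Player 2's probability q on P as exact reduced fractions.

(p,q) = (2/3, 1/3)

P1 indiff ⇒ q·8+(1-q)·4 = q·4+(1-q)·6 ⇒ q(4) = (1-q)(2) ⇒ q = 1/3
P2 indiff ⇒ p·2+(1-p)·6 = p·3+(1-p)·4 ⇒ p(-1) = (1-p)(-2) ⇒ p = 2/3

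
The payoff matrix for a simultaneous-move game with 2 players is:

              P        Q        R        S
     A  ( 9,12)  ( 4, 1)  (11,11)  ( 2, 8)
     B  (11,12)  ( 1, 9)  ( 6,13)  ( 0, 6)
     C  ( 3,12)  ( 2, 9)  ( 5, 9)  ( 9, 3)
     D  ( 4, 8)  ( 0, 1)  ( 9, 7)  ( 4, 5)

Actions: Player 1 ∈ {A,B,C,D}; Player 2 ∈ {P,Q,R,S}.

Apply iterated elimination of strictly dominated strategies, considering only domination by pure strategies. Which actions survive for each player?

P2 drop Q (P beats it: A:12>1 B:12>9 C:12>9 D:8>1)
P2 drop S (P beats it: A:12>8 B:12>6 C:12>3 D:8>5)
P1 drop C (A beats it: P:9>3 R:11>5)
P1 drop D (A beats it: P:9>4 R:11>9)
P1→{A,B} P2→{P,R}

IESDS → P1:{A,B} P2:{P,R}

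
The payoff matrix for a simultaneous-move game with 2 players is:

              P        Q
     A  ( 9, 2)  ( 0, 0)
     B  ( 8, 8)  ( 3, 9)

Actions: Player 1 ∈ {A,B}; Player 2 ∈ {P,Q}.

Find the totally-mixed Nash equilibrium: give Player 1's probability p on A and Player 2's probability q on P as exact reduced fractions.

P1 indiff ⇒ q·9+(1-q)·0 = q·8+(1-q)·3 ⇒ q(1) = (1-q)(3) ⇒ q = 3/4
P2 indiff ⇒ p·2+(1-p)·8 = p·0+(1-p)·9 ⇒ p(2) = (1-p)(1) ⇒ p = 1/3

(p,q) = (1/3, 3/4)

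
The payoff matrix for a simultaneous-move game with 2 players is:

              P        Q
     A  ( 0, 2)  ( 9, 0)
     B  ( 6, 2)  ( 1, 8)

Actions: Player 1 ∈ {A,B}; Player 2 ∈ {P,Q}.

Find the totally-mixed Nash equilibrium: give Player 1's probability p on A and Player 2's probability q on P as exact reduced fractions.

P1 mixes 3/4 on A; P2 mixes 4/7 on P

P1 indiff ⇒ q·0+(1-q)·9 = q·6+(1-q)·1 ⇒ q(-6) = (1-q)(-8) ⇒ q = 4/7
P2 indiff ⇒ p·2+(1-p)·2 = p·0+(1-p)·8 ⇒ p(2) = (1-p)(6) ⇒ p = 3/4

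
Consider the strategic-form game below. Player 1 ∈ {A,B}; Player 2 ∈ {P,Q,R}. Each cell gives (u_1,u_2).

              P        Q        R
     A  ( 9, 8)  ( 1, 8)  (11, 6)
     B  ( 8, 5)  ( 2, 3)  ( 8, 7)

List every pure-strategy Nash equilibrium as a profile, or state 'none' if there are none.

(A,P): NE
(A,Q): not NE [P1→B gives 2>1]
(A,R): not NE [P2→Q gives 8>6]
(B,P): not NE [P1→A gives 9>8; P2→R gives 7>5]
(B,Q): not NE [P2→R gives 7>3]
(B,R): not NE [P1→A gives 11>8]

Nash profiles: (A,P)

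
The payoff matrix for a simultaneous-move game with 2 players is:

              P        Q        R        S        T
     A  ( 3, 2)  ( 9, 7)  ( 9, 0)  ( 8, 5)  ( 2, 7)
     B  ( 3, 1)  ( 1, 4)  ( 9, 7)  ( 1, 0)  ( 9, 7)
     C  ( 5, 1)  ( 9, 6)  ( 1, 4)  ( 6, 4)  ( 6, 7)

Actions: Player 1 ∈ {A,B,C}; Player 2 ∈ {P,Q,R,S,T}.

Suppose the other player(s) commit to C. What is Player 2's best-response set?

argmax u_2 = {T}

u_2(P vs C) = 1
u_2(Q vs C) = 6
u_2(R vs C) = 4
u_2(S vs C) = 4
u_2(T vs C) = 7
max payoff 7 at {T}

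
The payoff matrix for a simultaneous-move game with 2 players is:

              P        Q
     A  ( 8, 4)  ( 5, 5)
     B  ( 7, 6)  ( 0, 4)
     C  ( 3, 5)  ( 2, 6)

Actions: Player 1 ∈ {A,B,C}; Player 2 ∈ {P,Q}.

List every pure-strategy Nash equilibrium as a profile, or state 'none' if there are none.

(A,P): not NE [P2→Q gives 5>4]
(A,Q): NE
(B,P): not NE [P1→A gives 8>7]
(B,Q): not NE [P1→A gives 5>0; P2→P gives 6>4]
(C,P): not NE [P1→A gives 8>3; P2→Q gives 6>5]
(C,Q): not NE [P1→A gives 5>2]

NE set: (A,Q)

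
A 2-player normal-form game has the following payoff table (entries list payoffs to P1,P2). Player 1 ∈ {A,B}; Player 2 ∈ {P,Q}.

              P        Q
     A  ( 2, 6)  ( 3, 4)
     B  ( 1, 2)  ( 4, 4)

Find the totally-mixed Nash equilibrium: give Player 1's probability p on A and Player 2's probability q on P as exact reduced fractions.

p=1/2, q=1/2

P1 indiff ⇒ q·2+(1-q)·3 = q·1+(1-q)·4 ⇒ q(1) = (1-q)(1) ⇒ q = 1/2
P2 indiff ⇒ p·6+(1-p)·2 = p·4+(1-p)·4 ⇒ p(2) = (1-p)(2) ⇒ p = 1/2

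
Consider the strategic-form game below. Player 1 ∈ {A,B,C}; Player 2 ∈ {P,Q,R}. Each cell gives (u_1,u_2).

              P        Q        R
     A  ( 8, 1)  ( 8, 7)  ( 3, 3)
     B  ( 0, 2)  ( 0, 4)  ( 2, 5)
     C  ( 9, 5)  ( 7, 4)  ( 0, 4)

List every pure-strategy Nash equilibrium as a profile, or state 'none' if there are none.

(A,P): not NE [P1→C gives 9>8; P2→Q gives 7>1]
(A,Q): NE
(A,R): not NE [P2→Q gives 7>3]
(B,P): not NE [P1→C gives 9>0; P2→R gives 5>2]
(B,Q): not NE [P1→A gives 8>0; P2→R gives 5>4]
(B,R): not NE [P1→A gives 3>2]
(C,P): NE
(C,Q): not NE [P1→A gives 8>7; P2→P gives 5>4]
(C,R): not NE [P1→A gives 3>0; P2→P gives 5>4]

PSNE = {(A,Q), (C,P)}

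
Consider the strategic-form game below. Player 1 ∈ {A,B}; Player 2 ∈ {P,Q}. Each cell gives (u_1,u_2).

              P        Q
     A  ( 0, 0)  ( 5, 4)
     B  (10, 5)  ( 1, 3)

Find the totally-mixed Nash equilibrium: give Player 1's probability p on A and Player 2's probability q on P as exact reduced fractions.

(p,q) = (1/3, 2/7)

P1 indiff ⇒ q·0+(1-q)·5 = q·10+(1-q)·1 ⇒ q(-10) = (1-q)(-4) ⇒ q = 2/7
P2 indiff ⇒ p·0+(1-p)·5 = p·4+(1-p)·3 ⇒ p(-4) = (1-p)(-2) ⇒ p = 1/3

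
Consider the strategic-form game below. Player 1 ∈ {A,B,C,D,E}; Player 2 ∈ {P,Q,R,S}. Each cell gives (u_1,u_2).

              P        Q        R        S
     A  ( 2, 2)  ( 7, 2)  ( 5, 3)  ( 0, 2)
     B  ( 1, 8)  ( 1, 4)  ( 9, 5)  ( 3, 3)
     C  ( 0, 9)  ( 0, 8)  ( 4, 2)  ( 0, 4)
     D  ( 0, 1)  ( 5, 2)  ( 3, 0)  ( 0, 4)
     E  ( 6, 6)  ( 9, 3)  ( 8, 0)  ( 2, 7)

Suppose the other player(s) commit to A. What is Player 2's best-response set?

u_2(P vs A) = 2
u_2(Q vs A) = 2
u_2(R vs A) = 3
u_2(S vs A) = 2
max payoff 3 at {R}

P2 best: {R}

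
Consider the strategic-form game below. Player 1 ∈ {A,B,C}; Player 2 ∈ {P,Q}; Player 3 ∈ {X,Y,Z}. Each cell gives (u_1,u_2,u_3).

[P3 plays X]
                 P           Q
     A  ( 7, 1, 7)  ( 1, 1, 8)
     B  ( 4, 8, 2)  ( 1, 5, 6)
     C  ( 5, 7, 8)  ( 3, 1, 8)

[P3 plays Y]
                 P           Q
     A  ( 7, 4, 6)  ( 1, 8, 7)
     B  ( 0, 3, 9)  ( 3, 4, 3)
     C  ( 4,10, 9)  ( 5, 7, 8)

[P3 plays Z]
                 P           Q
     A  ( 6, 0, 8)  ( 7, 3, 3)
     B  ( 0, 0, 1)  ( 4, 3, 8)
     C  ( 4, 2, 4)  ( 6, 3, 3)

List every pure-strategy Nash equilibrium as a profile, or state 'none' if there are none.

No pure NE.

(A,P,X): not NE [P3→Z gives 8>7]
(A,P,Y): not NE [P2→Q gives 8>4; P3→Z gives 8>6]
(A,P,Z): not NE [P2→Q gives 3>0]
(A,Q,X): not NE [P1→C gives 3>1]
(A,Q,Y): not NE [P1→C gives 5>1; P3→X gives 8>7]
(A,Q,Z): not NE [P3→X gives 8>3]
(B,P,X): not NE [P1→A gives 7>4; P3→Y gives 9>2]
(B,P,Y): not NE [P1→A gives 7>0; P2→Q gives 4>3]
(B,P,Z): not NE [P1→A gives 6>0; P2→Q gives 3>0; P3→Y gives 9>1]
(B,Q,X): not NE [P1→C gives 3>1; P2→P gives 8>5; P3→Z gives 8>6]
(B,Q,Y): not NE [P1→C gives 5>3; P3→Z gives 8>3]
(B,Q,Z): not NE [P1→A gives 7>4]
(C,P,X): not NE [P1→A gives 7>5; P3→Y gives 9>8]
(C,P,Y): not NE [P1→A gives 7>4]
(C,P,Z): not NE [P1→A gives 6>4; P2→Q gives 3>2; P3→Y gives 9>4]
(C,Q,X): not NE [P2→P gives 7>1]
(C,Q,Y): not NE [P2→P gives 10>7]
(C,Q,Z): not NE [P1→A gives 7>6; P3→Y gives 8>3]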